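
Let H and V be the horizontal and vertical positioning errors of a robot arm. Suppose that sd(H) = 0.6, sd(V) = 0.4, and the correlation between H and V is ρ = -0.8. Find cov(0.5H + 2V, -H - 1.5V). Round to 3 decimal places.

-0.132

Var(H) = (0.6)² = 0.36;  Var(V) = (0.4)² = 0.16
cov(H,V) = ρ·sd(H)·sd(V) = -0.8·0.6·0.4 = -0.192
cov(0.5H + 2V, -H - 1.5V) = (0.5)(-1)Var(H) + (2)(-1.5)Var(V) + [(0.5)(-1.5) + (2)(-1)]cov(H,V)
= -0.5·0.36 + -3·0.16 + -2.75·-0.192 = -0.132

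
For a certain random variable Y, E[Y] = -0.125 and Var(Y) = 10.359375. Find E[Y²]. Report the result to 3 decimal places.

E[Y²] = Var(Y) + (E[Y])² = 10.359375 + (-0.125)² = 10.375

10.375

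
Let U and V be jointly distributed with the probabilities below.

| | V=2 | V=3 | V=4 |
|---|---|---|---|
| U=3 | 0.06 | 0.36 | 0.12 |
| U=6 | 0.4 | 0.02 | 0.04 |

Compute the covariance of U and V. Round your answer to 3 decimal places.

E[U] = 4.38,  E[V] = 2.7
E[UV] = 11.16
Cov(U,V) = E[UV] − E[U]E[V] = 11.16 − (4.38)(2.7) = -0.666

-0.666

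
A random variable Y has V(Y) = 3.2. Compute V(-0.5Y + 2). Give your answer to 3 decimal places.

V(-0.5Y + 2) = (-0.5)²·V(Y) = 0.25·3.2 = 0.8

0.800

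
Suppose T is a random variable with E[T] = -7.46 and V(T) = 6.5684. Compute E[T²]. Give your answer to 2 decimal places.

E[T²] = V(T) + (E[T])² = 6.5684 + (-7.46)² = 62.22

62.22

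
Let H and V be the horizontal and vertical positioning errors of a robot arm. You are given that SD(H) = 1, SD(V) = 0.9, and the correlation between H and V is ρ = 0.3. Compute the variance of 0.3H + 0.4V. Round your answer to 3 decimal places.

0.284

Var(H) = (1)² = 1;  Var(V) = (0.9)² = 0.81
cov(H,V) = ρ·SD(H)·SD(V) = 0.3·1·0.9 = 0.27
Var(0.3H + 0.4V) = (0.3)²·Var(H) + (0.4)²·Var(V) + 2·(0.3)·(0.4)·cov(H,V)
= 0.09·1 + 0.16·0.81 + 0.24·0.27 = 0.2844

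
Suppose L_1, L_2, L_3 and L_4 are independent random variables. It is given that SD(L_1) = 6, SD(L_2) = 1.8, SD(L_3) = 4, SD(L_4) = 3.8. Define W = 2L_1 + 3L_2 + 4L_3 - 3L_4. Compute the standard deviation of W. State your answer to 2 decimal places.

V(L_1) = 36, V(L_2) = 3.24, V(L_3) = 16, V(L_4) = 14.44
By independence, V(W) = (2)²V(L_1) + (3)²V(L_2) + (4)²V(L_3) + (-3)²V(L_4)
= (2)²·36 + (3)²·3.24 + (4)²·16 + (-3)²·14.44 = 559.12
SD(W) = √559.12 ≈ 23.65

23.65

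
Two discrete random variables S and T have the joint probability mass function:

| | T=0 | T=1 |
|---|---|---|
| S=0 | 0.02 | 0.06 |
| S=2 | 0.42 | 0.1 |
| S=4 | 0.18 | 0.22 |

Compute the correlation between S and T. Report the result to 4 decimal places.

0.1287

E[S] = 2.64,  E[T] = 0.38
E[ST] = 1.08
cov(S,T) = E[ST] − E[S]E[T] = 1.08 − (2.64)(0.38) = 0.0768
Var(S) = 1.5104,  Var(T) = 0.2356
ρ = 0.0768 / √(1.5104·0.2356) ≈ 0.1287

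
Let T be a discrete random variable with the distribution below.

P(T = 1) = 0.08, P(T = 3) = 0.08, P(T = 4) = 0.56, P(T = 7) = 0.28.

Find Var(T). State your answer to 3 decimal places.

3.050

E[T] = (1)(0.08) + (3)(0.08) + (4)(0.56) + (7)(0.28) = 4.52
E[T²] = (1)²(0.08) + (3)²(0.08) + (4)²(0.56) + (7)²(0.28) = 23.48
Var(T) = E[T²] − (E[T])² = 23.48 − (4.52)² = 3.0496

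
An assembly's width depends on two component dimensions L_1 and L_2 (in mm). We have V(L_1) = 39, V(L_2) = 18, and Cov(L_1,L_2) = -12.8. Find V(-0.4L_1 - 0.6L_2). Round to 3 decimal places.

6.576

V(-0.4L_1 - 0.6L_2) = (-0.4)²·V(L_1) + (-0.6)²·V(L_2) + 2·(-0.4)·(-0.6)·Cov(L_1,L_2)
= 0.16·39 + 0.36·18 + 0.48·-12.8 = 6.576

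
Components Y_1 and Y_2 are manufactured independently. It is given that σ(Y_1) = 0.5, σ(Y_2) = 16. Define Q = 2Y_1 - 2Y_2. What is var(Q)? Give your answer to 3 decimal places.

1025.000

var(Y_1) = 0.25, var(Y_2) = 256
By independence, var(Q) = (2)²var(Y_1) + (-2)²var(Y_2)
= (2)²·0.25 + (-2)²·256 = 1025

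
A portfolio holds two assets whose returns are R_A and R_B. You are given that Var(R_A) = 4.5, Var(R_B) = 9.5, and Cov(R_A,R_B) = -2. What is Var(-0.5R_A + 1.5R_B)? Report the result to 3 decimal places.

Var(-0.5R_A + 1.5R_B) = (-0.5)²·Var(R_A) + (1.5)²·Var(R_B) + 2·(-0.5)·(1.5)·Cov(R_A,R_B)
= 0.25·4.5 + 2.25·9.5 + -1.5·-2 = 25.5

25.500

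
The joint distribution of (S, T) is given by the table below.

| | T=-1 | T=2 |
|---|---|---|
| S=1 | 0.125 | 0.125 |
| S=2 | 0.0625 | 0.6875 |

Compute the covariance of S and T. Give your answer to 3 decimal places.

0.234

E[S] = 1.75,  E[T] = 1.4375
E[ST] = 2.75
Cov(S,T) = E[ST] − E[S]E[T] = 2.75 − (1.75)(1.4375) = 0.234375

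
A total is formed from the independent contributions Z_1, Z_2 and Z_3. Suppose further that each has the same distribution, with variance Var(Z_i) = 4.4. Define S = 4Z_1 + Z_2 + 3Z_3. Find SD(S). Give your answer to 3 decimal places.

By independence, Var(S) = (4)²Var(Z_1) + (1)²Var(Z_2) + (3)²Var(Z_3)
= (4)²·4.4 + (1)²·4.4 + (3)²·4.4 = 114.4
SD(S) = √114.4 ≈ 10.696

10.696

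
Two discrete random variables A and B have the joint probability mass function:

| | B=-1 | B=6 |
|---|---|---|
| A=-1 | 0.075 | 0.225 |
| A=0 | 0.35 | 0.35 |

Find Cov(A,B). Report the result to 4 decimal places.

E[A] = -0.3,  E[B] = 3.025
E[AB] = -1.275
Cov(A,B) = E[AB] − E[A]E[B] = -1.275 − (-0.3)(3.025) = -0.3675

-0.3675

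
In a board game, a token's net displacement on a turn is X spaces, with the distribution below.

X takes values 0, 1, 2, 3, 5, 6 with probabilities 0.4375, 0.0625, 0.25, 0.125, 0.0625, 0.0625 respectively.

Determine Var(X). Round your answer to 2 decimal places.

E[X] = (0)(0.4375) + (1)(0.0625) + (2)(0.25) + (3)(0.125) + (5)(0.0625) + (6)(0.0625) = 1.625
E[X²] = (0)²(0.4375) + (1)²(0.0625) + (2)²(0.25) + (3)²(0.125) + (5)²(0.0625) + (6)²(0.0625) = 6
Var(X) = E[X²] − (E[X])² = 6 − (1.625)² = 3.359375

3.36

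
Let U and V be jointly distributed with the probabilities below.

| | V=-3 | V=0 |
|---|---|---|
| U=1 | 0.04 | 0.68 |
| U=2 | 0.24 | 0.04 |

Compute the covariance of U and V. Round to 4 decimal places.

E[U] = 1.28,  E[V] = -0.84
E[UV] = -1.56
cov(U,V) = E[UV] − E[U]E[V] = -1.56 − (1.28)(-0.84) = -0.4848

-0.4848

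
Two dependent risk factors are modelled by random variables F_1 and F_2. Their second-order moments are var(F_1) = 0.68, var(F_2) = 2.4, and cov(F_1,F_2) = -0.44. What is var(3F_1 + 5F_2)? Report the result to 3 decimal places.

var(3F_1 + 5F_2) = (3)²·var(F_1) + (5)²·var(F_2) + 2·(3)·(5)·cov(F_1,F_2)
= 9·0.68 + 25·2.4 + 30·-0.44 = 52.92

52.920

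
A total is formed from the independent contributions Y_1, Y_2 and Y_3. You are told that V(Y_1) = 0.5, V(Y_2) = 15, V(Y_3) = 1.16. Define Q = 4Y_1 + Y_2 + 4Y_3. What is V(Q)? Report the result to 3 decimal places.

By independence, V(Q) = (4)²V(Y_1) + (1)²V(Y_2) + (4)²V(Y_3)
= (4)²·0.5 + (1)²·15 + (4)²·1.16 = 41.56

41.560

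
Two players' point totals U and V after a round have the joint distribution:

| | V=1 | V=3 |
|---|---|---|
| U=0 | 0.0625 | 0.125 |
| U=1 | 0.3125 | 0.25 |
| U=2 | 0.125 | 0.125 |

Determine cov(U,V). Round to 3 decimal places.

E[U] = 1.0625,  E[V] = 2
E[UV] = 2.0625
cov(U,V) = E[UV] − E[U]E[V] = 2.0625 − (1.0625)(2) = -0.0625

-0.063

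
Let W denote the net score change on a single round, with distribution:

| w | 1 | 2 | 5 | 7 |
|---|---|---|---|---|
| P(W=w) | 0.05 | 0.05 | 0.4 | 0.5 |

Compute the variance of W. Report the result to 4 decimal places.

2.8275

E[W] = (1)(0.05) + (2)(0.05) + (5)(0.4) + (7)(0.5) = 5.65
E[W²] = (1)²(0.05) + (2)²(0.05) + (5)²(0.4) + (7)²(0.5) = 34.75
V(W) = E[W²] − (E[W])² = 34.75 − (5.65)² = 2.8275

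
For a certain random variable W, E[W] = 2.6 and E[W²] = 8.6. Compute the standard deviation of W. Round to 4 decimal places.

1.3565

Var(W) = 8.6 − (2.6)² = 1.84
sd(W) = √1.84 ≈ 1.3565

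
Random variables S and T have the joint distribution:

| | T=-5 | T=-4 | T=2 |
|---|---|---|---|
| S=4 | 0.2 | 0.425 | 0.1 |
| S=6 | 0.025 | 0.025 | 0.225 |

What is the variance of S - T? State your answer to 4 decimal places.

6.3444

E[S] = 4.55,  E[T] = -2.275,  E[ST] = -8.65
V(S) = 21.5 − (4.55)² = 0.7975;  V(T) = 14.125 − (-2.275)² = 8.949375
Cov(S,T) = -8.65 − (4.55)(-2.275) = 1.70125
V(S - T) = (1)²·0.7975 + (-1)²·8.949375 + 2·(1)·(-1)·1.70125 = 6.344375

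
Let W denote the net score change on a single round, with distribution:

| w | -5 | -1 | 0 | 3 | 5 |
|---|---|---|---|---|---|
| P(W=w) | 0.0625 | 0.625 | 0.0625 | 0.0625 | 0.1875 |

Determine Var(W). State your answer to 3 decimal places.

E[W] = (-5)(0.0625) + (-1)(0.625) + (0)(0.0625) + (3)(0.0625) + (5)(0.1875) = 0.1875
E[W²] = (-5)²(0.0625) + (-1)²(0.625) + (0)²(0.0625) + (3)²(0.0625) + (5)²(0.1875) = 7.4375
Var(W) = E[W²] − (E[W])² = 7.4375 − (0.1875)² = 7.40234375

7.402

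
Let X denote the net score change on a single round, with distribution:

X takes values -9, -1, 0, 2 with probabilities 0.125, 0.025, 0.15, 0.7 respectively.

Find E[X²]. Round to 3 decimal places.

12.950

E[X²] = (-9)²(0.125) + (-1)²(0.025) + (0)²(0.15) + (2)²(0.7) = 12.95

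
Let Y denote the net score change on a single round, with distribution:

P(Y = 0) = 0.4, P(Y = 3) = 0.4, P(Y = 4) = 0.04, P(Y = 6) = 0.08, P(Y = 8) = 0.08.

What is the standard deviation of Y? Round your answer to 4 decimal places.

2.4677

E[Y] = (0)(0.4) + (3)(0.4) + (4)(0.04) + (6)(0.08) + (8)(0.08) = 2.48
E[Y²] = (0)²(0.4) + (3)²(0.4) + (4)²(0.04) + (6)²(0.08) + (8)²(0.08) = 12.24
Var(Y) = E[Y²] − (E[Y])² = 12.24 − (2.48)² = 6.0896
SD(Y) = √6.0896 ≈ 2.4677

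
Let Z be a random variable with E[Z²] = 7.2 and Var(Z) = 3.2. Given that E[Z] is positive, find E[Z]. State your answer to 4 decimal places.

(E[Z])² = E[Z²] − Var(Z) = 7.2 − 3.2 = 4
E[Z] = √4 = 2

2.0000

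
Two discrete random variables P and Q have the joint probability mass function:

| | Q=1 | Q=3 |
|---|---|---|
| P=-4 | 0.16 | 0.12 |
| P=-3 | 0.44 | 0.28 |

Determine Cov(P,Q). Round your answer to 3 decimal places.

E[P] = -3.28,  E[Q] = 1.8
E[PQ] = -5.92
Cov(P,Q) = E[PQ] − E[P]E[Q] = -5.92 − (-3.28)(1.8) = -0.016

-0.016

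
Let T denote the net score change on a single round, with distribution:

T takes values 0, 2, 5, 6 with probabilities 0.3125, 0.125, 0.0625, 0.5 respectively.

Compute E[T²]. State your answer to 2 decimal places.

E[T²] = (0)²(0.3125) + (2)²(0.125) + (5)²(0.0625) + (6)²(0.5) = 20.0625

20.06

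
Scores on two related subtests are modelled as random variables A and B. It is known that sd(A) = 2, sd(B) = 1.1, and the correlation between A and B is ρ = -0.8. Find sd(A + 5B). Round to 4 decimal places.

4.0804

Var(A) = (2)² = 4;  Var(B) = (1.1)² = 1.21
Cov(A,B) = ρ·sd(A)·sd(B) = -0.8·2·1.1 = -1.76
Var(A + 5B) = (1)²·Var(A) + (5)²·Var(B) + 2·(1)·(5)·Cov(A,B)
= 1·4 + 25·1.21 + 10·-1.76 = 16.65
sd(A + 5B) = √16.65 ≈ 4.0804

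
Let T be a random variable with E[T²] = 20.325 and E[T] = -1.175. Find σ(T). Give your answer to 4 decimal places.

4.3525

Var(T) = 20.325 − (-1.175)² = 18.944375
σ(T) = √18.944375 ≈ 4.3525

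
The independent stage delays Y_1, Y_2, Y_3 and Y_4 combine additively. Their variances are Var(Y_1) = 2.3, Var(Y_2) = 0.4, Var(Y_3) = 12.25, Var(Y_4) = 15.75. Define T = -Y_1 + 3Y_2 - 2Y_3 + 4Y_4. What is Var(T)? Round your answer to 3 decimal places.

306.900

By independence, Var(T) = (-1)²Var(Y_1) + (3)²Var(Y_2) + (-2)²Var(Y_3) + (4)²Var(Y_4)
= (-1)²·2.3 + (3)²·0.4 + (-2)²·12.25 + (4)²·15.75 = 306.9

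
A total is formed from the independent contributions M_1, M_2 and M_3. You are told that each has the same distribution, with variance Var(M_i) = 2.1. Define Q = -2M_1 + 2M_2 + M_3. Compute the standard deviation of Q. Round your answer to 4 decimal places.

By independence, Var(Q) = (-2)²Var(M_1) + (2)²Var(M_2) + (1)²Var(M_3)
= (-2)²·2.1 + (2)²·2.1 + (1)²·2.1 = 18.9
sd(Q) = √18.9 ≈ 4.3474

4.3474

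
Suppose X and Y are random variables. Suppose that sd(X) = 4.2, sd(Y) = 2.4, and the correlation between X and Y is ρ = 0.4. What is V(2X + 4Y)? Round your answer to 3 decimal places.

227.232

V(X) = (4.2)² = 17.64;  V(Y) = (2.4)² = 5.76
Cov(X,Y) = ρ·sd(X)·sd(Y) = 0.4·4.2·2.4 = 4.032
V(2X + 4Y) = (2)²·V(X) + (4)²·V(Y) + 2·(2)·(4)·Cov(X,Y)
= 4·17.64 + 16·5.76 + 16·4.032 = 227.232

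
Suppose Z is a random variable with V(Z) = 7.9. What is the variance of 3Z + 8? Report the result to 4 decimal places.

V(3Z + 8) = (3)²·V(Z) = 9·7.9 = 71.1

71.1000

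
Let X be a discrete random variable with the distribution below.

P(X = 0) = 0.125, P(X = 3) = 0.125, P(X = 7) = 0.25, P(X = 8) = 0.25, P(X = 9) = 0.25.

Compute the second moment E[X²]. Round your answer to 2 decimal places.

49.63

E[X²] = (0)²(0.125) + (3)²(0.125) + (7)²(0.25) + (8)²(0.25) + (9)²(0.25) = 49.625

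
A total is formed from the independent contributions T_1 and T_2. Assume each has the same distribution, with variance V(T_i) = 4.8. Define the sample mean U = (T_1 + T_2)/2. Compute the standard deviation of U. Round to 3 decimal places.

1.549

By independence, V(U) = (0.5)²V(T_1) + (0.5)²V(T_2)
= (0.5)²·4.8 + (0.5)²·4.8 = 2.4
sd(U) = √2.4 ≈ 1.549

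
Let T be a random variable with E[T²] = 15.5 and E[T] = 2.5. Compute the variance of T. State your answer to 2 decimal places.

Var(T) = 15.5 − (2.5)² = 9.25

9.25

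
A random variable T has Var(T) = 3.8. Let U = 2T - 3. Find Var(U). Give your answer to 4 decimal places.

15.2000

Var(2T - 3) = (2)²·Var(T) = 4·3.8 = 15.2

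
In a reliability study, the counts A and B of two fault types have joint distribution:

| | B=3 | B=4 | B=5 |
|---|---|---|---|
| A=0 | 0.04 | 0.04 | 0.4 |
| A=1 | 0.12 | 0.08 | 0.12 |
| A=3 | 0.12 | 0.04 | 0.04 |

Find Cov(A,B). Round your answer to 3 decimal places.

-0.498

E[A] = 0.92,  E[B] = 4.28
E[AB] = 3.44
Cov(A,B) = E[AB] − E[A]E[B] = 3.44 − (0.92)(4.28) = -0.4976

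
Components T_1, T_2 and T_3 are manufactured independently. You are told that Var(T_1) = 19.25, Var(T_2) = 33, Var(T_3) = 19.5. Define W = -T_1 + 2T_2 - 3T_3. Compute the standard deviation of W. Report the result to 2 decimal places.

18.08

By independence, Var(W) = (-1)²Var(T_1) + (2)²Var(T_2) + (-3)²Var(T_3)
= (-1)²·19.25 + (2)²·33 + (-3)²·19.5 = 326.75
SD(W) = √326.75 ≈ 18.08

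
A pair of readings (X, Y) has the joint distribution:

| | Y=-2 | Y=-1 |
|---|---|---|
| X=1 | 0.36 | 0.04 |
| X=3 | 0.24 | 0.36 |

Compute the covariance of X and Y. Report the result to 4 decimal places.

0.2400

E[X] = 2.2,  E[Y] = -1.6
E[XY] = -3.28
cov(X,Y) = E[XY] − E[X]E[Y] = -3.28 − (2.2)(-1.6) = 0.24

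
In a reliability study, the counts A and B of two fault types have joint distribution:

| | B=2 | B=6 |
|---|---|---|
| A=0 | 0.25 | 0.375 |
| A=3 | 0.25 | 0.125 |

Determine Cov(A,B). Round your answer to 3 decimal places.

E[A] = 1.125,  E[B] = 4
E[AB] = 3.75
Cov(A,B) = E[AB] − E[A]E[B] = 3.75 − (1.125)(4) = -0.75

-0.750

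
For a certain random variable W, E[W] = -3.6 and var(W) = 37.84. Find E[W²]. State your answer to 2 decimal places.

E[W²] = var(W) + (E[W])² = 37.84 + (-3.6)² = 50.8

50.80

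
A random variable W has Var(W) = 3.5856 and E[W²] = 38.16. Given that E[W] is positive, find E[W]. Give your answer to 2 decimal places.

5.88

(E[W])² = E[W²] − Var(W) = 38.16 − 3.5856 = 34.5744
E[W] = √34.5744 = 5.88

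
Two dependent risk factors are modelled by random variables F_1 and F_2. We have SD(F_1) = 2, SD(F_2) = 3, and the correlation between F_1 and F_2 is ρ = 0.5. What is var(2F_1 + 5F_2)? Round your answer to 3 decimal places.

var(F_1) = (2)² = 4;  var(F_2) = (3)² = 9
cov(F_1,F_2) = ρ·SD(F_1)·SD(F_2) = 0.5·2·3 = 3
var(2F_1 + 5F_2) = (2)²·var(F_1) + (5)²·var(F_2) + 2·(2)·(5)·cov(F_1,F_2)
= 4·4 + 25·9 + 20·3 = 301

301.000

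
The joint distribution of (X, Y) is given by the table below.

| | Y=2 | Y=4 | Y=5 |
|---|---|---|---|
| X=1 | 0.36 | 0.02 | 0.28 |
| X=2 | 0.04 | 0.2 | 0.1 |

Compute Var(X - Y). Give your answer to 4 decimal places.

E[X] = 1.34,  E[Y] = 3.58,  E[XY] = 4.96
Var(X) = 2.02 − (1.34)² = 0.2244;  Var(Y) = 14.62 − (3.58)² = 1.8036
Cov(X,Y) = 4.96 − (1.34)(3.58) = 0.1628
Var(X - Y) = (1)²·0.2244 + (-1)²·1.8036 + 2·(1)·(-1)·0.1628 = 1.7024

1.7024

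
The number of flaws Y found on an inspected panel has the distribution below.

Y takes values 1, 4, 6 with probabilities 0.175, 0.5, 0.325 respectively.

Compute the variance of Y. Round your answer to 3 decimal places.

E[Y] = (1)(0.175) + (4)(0.5) + (6)(0.325) = 4.125
E[Y²] = (1)²(0.175) + (4)²(0.5) + (6)²(0.325) = 19.875
Var(Y) = E[Y²] − (E[Y])² = 19.875 − (4.125)² = 2.859375

2.859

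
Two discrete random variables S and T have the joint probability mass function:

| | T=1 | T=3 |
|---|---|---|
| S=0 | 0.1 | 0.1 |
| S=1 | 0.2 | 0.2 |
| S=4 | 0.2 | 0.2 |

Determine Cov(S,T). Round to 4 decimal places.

0.0000

E[S] = 2,  E[T] = 2
E[ST] = 4
Cov(S,T) = E[ST] − E[S]E[T] = 4 − (2)(2) = 0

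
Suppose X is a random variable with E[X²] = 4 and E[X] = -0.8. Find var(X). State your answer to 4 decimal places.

3.3600

var(X) = 4 − (-0.8)² = 3.36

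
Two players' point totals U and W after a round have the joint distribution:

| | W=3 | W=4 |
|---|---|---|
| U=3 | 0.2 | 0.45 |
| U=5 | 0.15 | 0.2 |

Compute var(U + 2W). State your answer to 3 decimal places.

1.600

E[U] = 3.7,  E[W] = 3.65,  E[UW] = 13.45
var(U) = 14.6 − (3.7)² = 0.91;  var(W) = 13.55 − (3.65)² = 0.2275
Cov(U,W) = 13.45 − (3.7)(3.65) = -0.055
var(U + 2W) = (1)²·0.91 + (2)²·0.2275 + 2·(1)·(2)·-0.055 = 1.6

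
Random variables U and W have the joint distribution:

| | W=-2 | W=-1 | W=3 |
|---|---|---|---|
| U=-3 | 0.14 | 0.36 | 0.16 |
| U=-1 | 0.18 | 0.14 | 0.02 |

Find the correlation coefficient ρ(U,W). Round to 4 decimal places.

E[U] = -2.32,  E[W] = -0.6
E[UW] = 0.92
Cov(U,W) = E[UW] − E[U]E[W] = 0.92 − (-2.32)(-0.6) = -0.472
Var(U) = 0.8976,  Var(W) = 3.04
ρ = -0.472 / √(0.8976·3.04) ≈ -0.2857

-0.2857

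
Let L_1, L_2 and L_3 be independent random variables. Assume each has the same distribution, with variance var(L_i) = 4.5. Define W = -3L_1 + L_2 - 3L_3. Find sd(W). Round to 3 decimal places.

9.247

By independence, var(W) = (-3)²var(L_1) + (1)²var(L_2) + (-3)²var(L_3)
= (-3)²·4.5 + (1)²·4.5 + (-3)²·4.5 = 85.5
sd(W) = √85.5 ≈ 9.247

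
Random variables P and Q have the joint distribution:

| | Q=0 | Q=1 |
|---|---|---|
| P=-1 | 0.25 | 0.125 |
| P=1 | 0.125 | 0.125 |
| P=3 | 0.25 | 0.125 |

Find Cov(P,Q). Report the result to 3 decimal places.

0.000

E[P] = 1,  E[Q] = 0.375
E[PQ] = 0.375
Cov(P,Q) = E[PQ] − E[P]E[Q] = 0.375 − (1)(0.375) = 0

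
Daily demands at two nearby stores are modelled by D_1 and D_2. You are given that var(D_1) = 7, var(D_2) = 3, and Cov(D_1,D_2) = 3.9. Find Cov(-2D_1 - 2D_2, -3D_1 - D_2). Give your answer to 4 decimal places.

Cov(-2D_1 - 2D_2, -3D_1 - D_2) = (-2)(-3)var(D_1) + (-2)(-1)var(D_2) + [(-2)(-1) + (-2)(-3)]Cov(D_1,D_2)
= 6·7 + 2·3 + 8·3.9 = 79.2

79.2000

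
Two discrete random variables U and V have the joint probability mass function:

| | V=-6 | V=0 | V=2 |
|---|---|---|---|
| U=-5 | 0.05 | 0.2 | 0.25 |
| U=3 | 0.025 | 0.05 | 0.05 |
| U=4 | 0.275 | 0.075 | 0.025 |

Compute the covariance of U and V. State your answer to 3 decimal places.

E[U] = -0.625,  E[V] = -1.45
E[UV] = -7.55
cov(U,V) = E[UV] − E[U]E[V] = -7.55 − (-0.625)(-1.45) = -8.45625

-8.456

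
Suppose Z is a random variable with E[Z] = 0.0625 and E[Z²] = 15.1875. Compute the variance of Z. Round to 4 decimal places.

15.1836

V(Z) = 15.1875 − (0.0625)² = 15.18359375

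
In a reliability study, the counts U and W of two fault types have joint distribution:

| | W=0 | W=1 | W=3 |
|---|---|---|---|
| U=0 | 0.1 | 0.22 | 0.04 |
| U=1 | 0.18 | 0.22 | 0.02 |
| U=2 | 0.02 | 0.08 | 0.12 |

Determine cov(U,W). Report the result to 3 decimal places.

E[U] = 0.86,  E[W] = 1.06
E[UW] = 1.16
cov(U,W) = E[UW] − E[U]E[W] = 1.16 − (0.86)(1.06) = 0.2484

0.248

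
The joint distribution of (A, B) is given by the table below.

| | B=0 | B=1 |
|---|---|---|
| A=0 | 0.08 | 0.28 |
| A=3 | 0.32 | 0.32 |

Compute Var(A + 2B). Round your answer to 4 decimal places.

2.2656

E[A] = 1.92,  E[B] = 0.6,  E[AB] = 0.96
Var(A) = 5.76 − (1.92)² = 2.0736;  Var(B) = 0.6 − (0.6)² = 0.24
Cov(A,B) = 0.96 − (1.92)(0.6) = -0.192
Var(A + 2B) = (1)²·2.0736 + (2)²·0.24 + 2·(1)·(2)·-0.192 = 2.2656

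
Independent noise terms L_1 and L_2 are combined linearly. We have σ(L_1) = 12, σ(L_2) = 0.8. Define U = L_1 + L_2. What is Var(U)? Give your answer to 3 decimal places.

144.640

Var(L_1) = 144, Var(L_2) = 0.64
By independence, Var(U) = (1)²Var(L_1) + (1)²Var(L_2)
= (1)²·144 + (1)²·0.64 = 144.64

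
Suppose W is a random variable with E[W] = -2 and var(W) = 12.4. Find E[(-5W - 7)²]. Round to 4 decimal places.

E[-5W - 7] = -5·-2 − 7 = 3
var(-5W - 7) = (-5)²·12.4 = 310
E[(-5W - 7)²] = var((-5W - 7)) + (E[(-5W - 7)])² = 310 + (3)² = 319

319.0000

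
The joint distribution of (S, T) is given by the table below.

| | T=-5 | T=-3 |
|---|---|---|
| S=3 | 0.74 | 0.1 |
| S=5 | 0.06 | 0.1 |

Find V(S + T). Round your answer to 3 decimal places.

1.722

E[S] = 3.32,  E[T] = -4.6,  E[ST] = -15
V(S) = 11.56 − (3.32)² = 0.5376;  V(T) = 21.8 − (-4.6)² = 0.64
Cov(S,T) = -15 − (3.32)(-4.6) = 0.272
V(S + T) = (1)²·0.5376 + (1)²·0.64 + 2·(1)·(1)·0.272 = 1.7216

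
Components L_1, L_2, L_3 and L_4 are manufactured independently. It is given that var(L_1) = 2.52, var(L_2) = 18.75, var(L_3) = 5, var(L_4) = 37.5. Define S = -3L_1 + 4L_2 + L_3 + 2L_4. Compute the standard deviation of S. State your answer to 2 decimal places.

By independence, var(S) = (-3)²var(L_1) + (4)²var(L_2) + (1)²var(L_3) + (2)²var(L_4)
= (-3)²·2.52 + (4)²·18.75 + (1)²·5 + (2)²·37.5 = 477.68
SD(S) = √477.68 ≈ 21.86

21.86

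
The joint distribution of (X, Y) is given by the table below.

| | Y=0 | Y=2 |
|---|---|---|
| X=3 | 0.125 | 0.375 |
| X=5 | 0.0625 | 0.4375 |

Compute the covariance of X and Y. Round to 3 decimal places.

E[X] = 4,  E[Y] = 1.625
E[XY] = 6.625
cov(X,Y) = E[XY] − E[X]E[Y] = 6.625 − (4)(1.625) = 0.125

0.125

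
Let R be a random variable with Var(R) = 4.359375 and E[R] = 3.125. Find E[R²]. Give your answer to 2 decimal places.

14.13

E[R²] = Var(R) + (E[R])² = 4.359375 + (3.125)² = 14.125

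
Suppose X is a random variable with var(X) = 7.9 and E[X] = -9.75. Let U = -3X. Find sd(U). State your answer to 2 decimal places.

var(-3X) = (-3)²·7.9 = 71.1
sd(U) = √71.1 ≈ 8.43

8.43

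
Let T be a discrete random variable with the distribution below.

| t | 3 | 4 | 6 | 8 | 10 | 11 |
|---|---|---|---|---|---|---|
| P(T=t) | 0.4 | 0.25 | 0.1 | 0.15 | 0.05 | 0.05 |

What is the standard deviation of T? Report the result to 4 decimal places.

2.5194

E[T] = (3)(0.4) + (4)(0.25) + (6)(0.1) + (8)(0.15) + (10)(0.05) + (11)(0.05) = 5.05
E[T²] = (3)²(0.4) + (4)²(0.25) + (6)²(0.1) + (8)²(0.15) + (10)²(0.05) + (11)²(0.05) = 31.85
var(T) = E[T²] − (E[T])² = 31.85 − (5.05)² = 6.3475
SD(T) = √6.3475 ≈ 2.5194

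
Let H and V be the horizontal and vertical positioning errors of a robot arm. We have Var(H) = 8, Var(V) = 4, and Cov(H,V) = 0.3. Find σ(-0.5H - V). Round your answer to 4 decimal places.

2.5100

Var(-0.5H - V) = (-0.5)²·Var(H) + (-1)²·Var(V) + 2·(-0.5)·(-1)·Cov(H,V)
= 0.25·8 + 1·4 + 1·0.3 = 6.3
σ(-0.5H - V) = √6.3 ≈ 2.5100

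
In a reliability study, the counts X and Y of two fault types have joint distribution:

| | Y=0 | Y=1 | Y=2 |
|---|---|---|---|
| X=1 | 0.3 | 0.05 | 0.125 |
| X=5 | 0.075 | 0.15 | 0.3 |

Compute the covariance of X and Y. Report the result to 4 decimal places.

0.7950

E[X] = 3.1,  E[Y] = 1.05
E[XY] = 4.05
Cov(X,Y) = E[XY] − E[X]E[Y] = 4.05 − (3.1)(1.05) = 0.795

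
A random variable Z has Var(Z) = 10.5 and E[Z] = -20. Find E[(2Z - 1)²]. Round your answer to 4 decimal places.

1723.0000

E[2Z - 1] = 2·-20 − 1 = -41
Var(2Z - 1) = (2)²·10.5 = 42
E[(2Z - 1)²] = Var((2Z - 1)) + (E[(2Z - 1)])² = 42 + (-41)² = 1723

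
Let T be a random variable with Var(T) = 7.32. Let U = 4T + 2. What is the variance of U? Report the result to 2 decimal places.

Var(4T + 2) = (4)²·Var(T) = 16·7.32 = 117.12

117.12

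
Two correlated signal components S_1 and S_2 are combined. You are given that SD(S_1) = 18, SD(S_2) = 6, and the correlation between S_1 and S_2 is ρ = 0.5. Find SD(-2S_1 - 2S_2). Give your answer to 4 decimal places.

43.2666

var(S_1) = (18)² = 324;  var(S_2) = (6)² = 36
Cov(S_1,S_2) = ρ·SD(S_1)·SD(S_2) = 0.5·18·6 = 54
var(-2S_1 - 2S_2) = (-2)²·var(S_1) + (-2)²·var(S_2) + 2·(-2)·(-2)·Cov(S_1,S_2)
= 4·324 + 4·36 + 8·54 = 1872
SD(-2S_1 - 2S_2) = √1872 ≈ 43.2666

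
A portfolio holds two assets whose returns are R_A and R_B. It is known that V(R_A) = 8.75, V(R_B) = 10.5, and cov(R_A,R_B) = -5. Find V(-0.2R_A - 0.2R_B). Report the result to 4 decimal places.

V(-0.2R_A - 0.2R_B) = (-0.2)²·V(R_A) + (-0.2)²·V(R_B) + 2·(-0.2)·(-0.2)·cov(R_A,R_B)
= 0.04·8.75 + 0.04·10.5 + 0.08·-5 = 0.37

0.3700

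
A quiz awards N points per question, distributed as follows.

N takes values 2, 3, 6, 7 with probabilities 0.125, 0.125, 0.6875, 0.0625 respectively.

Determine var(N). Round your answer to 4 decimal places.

E[N] = (2)(0.125) + (3)(0.125) + (6)(0.6875) + (7)(0.0625) = 5.1875
E[N²] = (2)²(0.125) + (3)²(0.125) + (6)²(0.6875) + (7)²(0.0625) = 29.4375
var(N) = E[N²] − (E[N])² = 29.4375 − (5.1875)² = 2.52734375

2.5273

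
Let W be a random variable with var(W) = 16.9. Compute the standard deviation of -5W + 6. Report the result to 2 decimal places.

var(-5W + 6) = (-5)²·16.9 = 422.5
SD(-5W + 6) = √422.5 ≈ 20.55

20.55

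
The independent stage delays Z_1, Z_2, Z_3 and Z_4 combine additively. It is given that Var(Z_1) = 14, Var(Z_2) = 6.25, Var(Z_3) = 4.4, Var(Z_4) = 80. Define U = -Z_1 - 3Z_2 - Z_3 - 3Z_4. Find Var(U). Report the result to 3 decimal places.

794.650

By independence, Var(U) = (-1)²Var(Z_1) + (-3)²Var(Z_2) + (-1)²Var(Z_3) + (-3)²Var(Z_4)
= (-1)²·14 + (-3)²·6.25 + (-1)²·4.4 + (-3)²·80 = 794.65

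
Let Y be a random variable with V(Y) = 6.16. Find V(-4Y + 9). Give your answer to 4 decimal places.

V(-4Y + 9) = (-4)²·V(Y) = 16·6.16 = 98.56

98.5600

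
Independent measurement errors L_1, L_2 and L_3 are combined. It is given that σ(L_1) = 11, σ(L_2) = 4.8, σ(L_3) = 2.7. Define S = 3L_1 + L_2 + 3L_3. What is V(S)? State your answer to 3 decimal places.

1177.650

V(L_1) = 121, V(L_2) = 23.04, V(L_3) = 7.29
By independence, V(S) = (3)²V(L_1) + (1)²V(L_2) + (3)²V(L_3)
= (3)²·121 + (1)²·23.04 + (3)²·7.29 = 1177.65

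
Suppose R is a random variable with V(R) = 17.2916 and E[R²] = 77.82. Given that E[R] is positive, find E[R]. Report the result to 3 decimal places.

(E[R])² = E[R²] − V(R) = 77.82 − 17.2916 = 60.5284
E[R] = √60.5284 = 7.78

7.780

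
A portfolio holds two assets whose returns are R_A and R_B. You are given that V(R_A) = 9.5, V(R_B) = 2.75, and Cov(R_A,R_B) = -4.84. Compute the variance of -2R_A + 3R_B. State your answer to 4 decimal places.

V(-2R_A + 3R_B) = (-2)²·V(R_A) + (3)²·V(R_B) + 2·(-2)·(3)·Cov(R_A,R_B)
= 4·9.5 + 9·2.75 + -12·-4.84 = 120.83

120.8300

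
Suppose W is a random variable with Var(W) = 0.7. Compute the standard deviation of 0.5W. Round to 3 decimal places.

0.418

Var(0.5W) = (0.5)²·0.7 = 0.175
SD(0.5W) = √0.175 ≈ 0.418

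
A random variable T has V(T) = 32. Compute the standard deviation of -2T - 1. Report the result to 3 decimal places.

11.314

V(-2T - 1) = (-2)²·32 = 128
SD(-2T - 1) = √128 ≈ 11.314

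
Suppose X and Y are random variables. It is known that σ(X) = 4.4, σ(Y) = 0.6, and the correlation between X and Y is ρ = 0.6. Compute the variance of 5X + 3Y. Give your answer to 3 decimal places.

Var(X) = (4.4)² = 19.36;  Var(Y) = (0.6)² = 0.36
Cov(X,Y) = ρ·σ(X)·σ(Y) = 0.6·4.4·0.6 = 1.584
Var(5X + 3Y) = (5)²·Var(X) + (3)²·Var(Y) + 2·(5)·(3)·Cov(X,Y)
= 25·19.36 + 9·0.36 + 30·1.584 = 534.76

534.760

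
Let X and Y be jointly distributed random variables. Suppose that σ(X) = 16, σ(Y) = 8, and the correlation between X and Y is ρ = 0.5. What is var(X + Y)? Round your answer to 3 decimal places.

var(X) = (16)² = 256;  var(Y) = (8)² = 64
Cov(X,Y) = ρ·σ(X)·σ(Y) = 0.5·16·8 = 64
var(X + Y) = (1)²·var(X) + (1)²·var(Y) + 2·(1)·(1)·Cov(X,Y)
= 1·256 + 1·64 + 2·64 = 448

448.000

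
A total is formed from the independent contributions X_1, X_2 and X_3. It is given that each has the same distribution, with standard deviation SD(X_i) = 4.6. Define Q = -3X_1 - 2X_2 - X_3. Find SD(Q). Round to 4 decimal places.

17.2116

var(X_i) = (4.6)² = 21.16
By independence, var(Q) = (-3)²var(X_1) + (-2)²var(X_2) + (-1)²var(X_3)
= (-3)²·21.16 + (-2)²·21.16 + (-1)²·21.16 = 296.24
SD(Q) = √296.24 ≈ 17.2116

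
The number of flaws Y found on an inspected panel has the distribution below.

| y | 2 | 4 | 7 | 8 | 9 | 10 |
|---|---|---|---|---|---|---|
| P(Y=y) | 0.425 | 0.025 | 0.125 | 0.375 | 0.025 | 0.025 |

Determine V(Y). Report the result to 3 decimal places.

E[Y] = (2)(0.425) + (4)(0.025) + (7)(0.125) + (8)(0.375) + (9)(0.025) + (10)(0.025) = 5.3
E[Y²] = (2)²(0.425) + (4)²(0.025) + (7)²(0.125) + (8)²(0.375) + (9)²(0.025) + (10)²(0.025) = 36.75
V(Y) = E[Y²] − (E[Y])² = 36.75 − (5.3)² = 8.66

8.660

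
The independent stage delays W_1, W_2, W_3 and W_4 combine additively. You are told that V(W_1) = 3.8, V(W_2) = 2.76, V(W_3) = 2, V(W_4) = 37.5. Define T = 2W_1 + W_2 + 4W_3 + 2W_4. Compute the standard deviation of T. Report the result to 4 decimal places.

14.1407

By independence, V(T) = (2)²V(W_1) + (1)²V(W_2) + (4)²V(W_3) + (2)²V(W_4)
= (2)²·3.8 + (1)²·2.76 + (4)²·2 + (2)²·37.5 = 199.96
SD(T) = √199.96 ≈ 14.1407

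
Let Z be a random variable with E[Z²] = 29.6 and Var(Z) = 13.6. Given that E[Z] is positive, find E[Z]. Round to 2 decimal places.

(E[Z])² = E[Z²] − Var(Z) = 29.6 − 13.6 = 16
E[Z] = √16 = 4

4.00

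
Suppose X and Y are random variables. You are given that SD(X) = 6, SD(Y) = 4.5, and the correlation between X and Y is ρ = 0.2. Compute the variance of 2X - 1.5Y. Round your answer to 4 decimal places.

V(X) = (6)² = 36;  V(Y) = (4.5)² = 20.25
cov(X,Y) = ρ·SD(X)·SD(Y) = 0.2·6·4.5 = 5.4
V(2X - 1.5Y) = (2)²·V(X) + (-1.5)²·V(Y) + 2·(2)·(-1.5)·cov(X,Y)
= 4·36 + 2.25·20.25 + -6·5.4 = 157.1625

157.1625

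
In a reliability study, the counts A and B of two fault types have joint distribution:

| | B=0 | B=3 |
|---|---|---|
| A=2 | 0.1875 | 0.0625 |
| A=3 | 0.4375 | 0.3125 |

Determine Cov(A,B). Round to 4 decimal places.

E[A] = 2.75,  E[B] = 1.125
E[AB] = 3.1875
Cov(A,B) = E[AB] − E[A]E[B] = 3.1875 − (2.75)(1.125) = 0.09375

0.0938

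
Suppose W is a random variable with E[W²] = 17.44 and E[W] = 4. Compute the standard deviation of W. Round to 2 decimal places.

Var(W) = 17.44 − (4)² = 1.44
σ(W) = √1.44 ≈ 1.20

1.20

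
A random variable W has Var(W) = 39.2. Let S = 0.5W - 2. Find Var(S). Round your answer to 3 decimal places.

9.800

Var(0.5W - 2) = (0.5)²·Var(W) = 0.25·39.2 = 9.8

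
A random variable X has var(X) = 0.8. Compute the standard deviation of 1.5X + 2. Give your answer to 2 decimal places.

var(1.5X + 2) = (1.5)²·0.8 = 1.8
sd(1.5X + 2) = √1.8 ≈ 1.34

1.34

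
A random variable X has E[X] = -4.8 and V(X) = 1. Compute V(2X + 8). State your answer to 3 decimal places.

V(2X + 8) = (2)²·V(X) = 4·1 = 4

4.000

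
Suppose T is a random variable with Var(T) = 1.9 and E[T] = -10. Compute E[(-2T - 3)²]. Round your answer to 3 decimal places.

296.600

E[-2T - 3] = -2·-10 − 3 = 17
Var(-2T - 3) = (-2)²·1.9 = 7.6
E[(-2T - 3)²] = Var((-2T - 3)) + (E[(-2T - 3)])² = 7.6 + (17)² = 296.6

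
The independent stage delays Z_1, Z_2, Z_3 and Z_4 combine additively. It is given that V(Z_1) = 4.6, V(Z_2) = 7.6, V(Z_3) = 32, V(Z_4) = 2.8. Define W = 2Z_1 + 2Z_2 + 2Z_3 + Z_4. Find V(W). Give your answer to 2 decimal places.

By independence, V(W) = (2)²V(Z_1) + (2)²V(Z_2) + (2)²V(Z_3) + (1)²V(Z_4)
= (2)²·4.6 + (2)²·7.6 + (2)²·32 + (1)²·2.8 = 179.6

179.60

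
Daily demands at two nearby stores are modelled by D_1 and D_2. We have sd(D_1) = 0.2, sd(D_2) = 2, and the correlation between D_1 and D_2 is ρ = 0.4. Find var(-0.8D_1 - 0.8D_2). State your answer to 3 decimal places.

var(D_1) = (0.2)² = 0.04;  var(D_2) = (2)² = 4
cov(D_1,D_2) = ρ·sd(D_1)·sd(D_2) = 0.4·0.2·2 = 0.16
var(-0.8D_1 - 0.8D_2) = (-0.8)²·var(D_1) + (-0.8)²·var(D_2) + 2·(-0.8)·(-0.8)·cov(D_1,D_2)
= 0.64·0.04 + 0.64·4 + 1.28·0.16 = 2.7904

2.790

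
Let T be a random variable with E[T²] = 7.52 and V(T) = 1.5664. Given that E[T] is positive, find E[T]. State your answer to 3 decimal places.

(E[T])² = E[T²] − V(T) = 7.52 − 1.5664 = 5.9536
E[T] = √5.9536 = 2.44

2.440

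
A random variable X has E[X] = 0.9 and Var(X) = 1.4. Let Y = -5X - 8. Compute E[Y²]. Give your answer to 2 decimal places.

E[-5X - 8] = -5·0.9 − 8 = -12.5
Var(-5X - 8) = (-5)²·1.4 = 35
E[Y²] = Var(Y) + (E[Y])² = 35 + (-12.5)² = 191.25

191.25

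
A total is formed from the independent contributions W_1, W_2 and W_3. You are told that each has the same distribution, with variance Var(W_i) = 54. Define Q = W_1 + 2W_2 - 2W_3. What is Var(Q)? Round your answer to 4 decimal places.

486.0000

By independence, Var(Q) = (1)²Var(W_1) + (2)²Var(W_2) + (-2)²Var(W_3)
= (1)²·54 + (2)²·54 + (-2)²·54 = 486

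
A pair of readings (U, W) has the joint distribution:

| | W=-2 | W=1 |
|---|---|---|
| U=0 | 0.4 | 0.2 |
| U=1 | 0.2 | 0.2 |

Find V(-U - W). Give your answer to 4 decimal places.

E[U] = 0.4,  E[W] = -0.8,  E[UW] = -0.2
V(U) = 0.4 − (0.4)² = 0.24;  V(W) = 2.8 − (-0.8)² = 2.16
cov(U,W) = -0.2 − (0.4)(-0.8) = 0.12
V(-U - W) = (-1)²·0.24 + (-1)²·2.16 + 2·(-1)·(-1)·0.12 = 2.64

2.6400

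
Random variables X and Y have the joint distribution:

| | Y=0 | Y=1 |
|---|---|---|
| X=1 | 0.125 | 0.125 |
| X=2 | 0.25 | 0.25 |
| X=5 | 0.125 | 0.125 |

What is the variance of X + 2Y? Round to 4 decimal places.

3.2500

E[X] = 2.5,  E[Y] = 0.5,  E[XY] = 1.25
var(X) = 8.5 − (2.5)² = 2.25;  var(Y) = 0.5 − (0.5)² = 0.25
Cov(X,Y) = 1.25 − (2.5)(0.5) = 0
var(X + 2Y) = (1)²·2.25 + (2)²·0.25 + 2·(1)·(2)·0 = 3.25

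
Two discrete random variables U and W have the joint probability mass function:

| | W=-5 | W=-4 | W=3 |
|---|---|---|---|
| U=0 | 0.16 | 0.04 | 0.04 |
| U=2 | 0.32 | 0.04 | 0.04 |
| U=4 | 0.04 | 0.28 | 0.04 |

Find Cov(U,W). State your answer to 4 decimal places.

0.1632

E[U] = 2.24,  E[W] = -3.68
E[UW] = -8.08
Cov(U,W) = E[UW] − E[U]E[W] = -8.08 − (2.24)(-3.68) = 0.1632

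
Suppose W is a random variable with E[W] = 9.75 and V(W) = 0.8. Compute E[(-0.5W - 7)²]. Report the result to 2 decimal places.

141.22

E[-0.5W - 7] = -0.5·9.75 − 7 = -11.875
V(-0.5W - 7) = (-0.5)²·0.8 = 0.2
E[(-0.5W - 7)²] = V((-0.5W - 7)) + (E[(-0.5W - 7)])² = 0.2 + (-11.875)² = 141.215625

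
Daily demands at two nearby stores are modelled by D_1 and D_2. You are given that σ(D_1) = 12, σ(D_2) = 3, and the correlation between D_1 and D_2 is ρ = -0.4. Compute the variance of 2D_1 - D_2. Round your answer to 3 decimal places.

Var(D_1) = (12)² = 144;  Var(D_2) = (3)² = 9
Cov(D_1,D_2) = ρ·σ(D_1)·σ(D_2) = -0.4·12·3 = -14.4
Var(2D_1 - D_2) = (2)²·Var(D_1) + (-1)²·Var(D_2) + 2·(2)·(-1)·Cov(D_1,D_2)
= 4·144 + 1·9 + -4·-14.4 = 642.6

642.600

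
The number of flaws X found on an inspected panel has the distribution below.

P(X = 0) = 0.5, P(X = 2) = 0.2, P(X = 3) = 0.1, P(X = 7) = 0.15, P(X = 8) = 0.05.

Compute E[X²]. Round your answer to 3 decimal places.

12.250

E[X²] = (0)²(0.5) + (2)²(0.2) + (3)²(0.1) + (7)²(0.15) + (8)²(0.05) = 12.25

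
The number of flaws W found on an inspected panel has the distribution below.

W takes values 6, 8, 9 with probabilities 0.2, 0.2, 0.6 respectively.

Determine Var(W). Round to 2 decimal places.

E[W] = (6)(0.2) + (8)(0.2) + (9)(0.6) = 8.2
E[W²] = (6)²(0.2) + (8)²(0.2) + (9)²(0.6) = 68.6
Var(W) = E[W²] − (E[W])² = 68.6 − (8.2)² = 1.36

1.36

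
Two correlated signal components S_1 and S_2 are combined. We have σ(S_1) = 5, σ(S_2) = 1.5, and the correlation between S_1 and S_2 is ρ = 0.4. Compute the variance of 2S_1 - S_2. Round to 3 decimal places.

var(S_1) = (5)² = 25;  var(S_2) = (1.5)² = 2.25
Cov(S_1,S_2) = ρ·σ(S_1)·σ(S_2) = 0.4·5·1.5 = 3
var(2S_1 - S_2) = (2)²·var(S_1) + (-1)²·var(S_2) + 2·(2)·(-1)·Cov(S_1,S_2)
= 4·25 + 1·2.25 + -4·3 = 90.25

90.250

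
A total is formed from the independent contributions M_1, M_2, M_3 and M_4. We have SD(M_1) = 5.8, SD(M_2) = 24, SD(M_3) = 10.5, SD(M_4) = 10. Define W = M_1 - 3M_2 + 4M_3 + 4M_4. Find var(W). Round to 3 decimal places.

var(M_1) = 33.64, var(M_2) = 576, var(M_3) = 110.25, var(M_4) = 100
By independence, var(W) = (1)²var(M_1) + (-3)²var(M_2) + (4)²var(M_3) + (4)²var(M_4)
= (1)²·33.64 + (-3)²·576 + (4)²·110.25 + (4)²·100 = 8581.64

8581.640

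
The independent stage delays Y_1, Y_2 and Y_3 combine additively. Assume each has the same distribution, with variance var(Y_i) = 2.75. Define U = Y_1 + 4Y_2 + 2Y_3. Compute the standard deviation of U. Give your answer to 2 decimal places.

7.60

By independence, var(U) = (1)²var(Y_1) + (4)²var(Y_2) + (2)²var(Y_3)
= (1)²·2.75 + (4)²·2.75 + (2)²·2.75 = 57.75
sd(U) = √57.75 ≈ 7.60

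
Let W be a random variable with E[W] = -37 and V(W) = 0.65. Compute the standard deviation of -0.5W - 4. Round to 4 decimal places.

0.4031

V(-0.5W - 4) = (-0.5)²·0.65 = 0.1625
SD(-0.5W - 4) = √0.1625 ≈ 0.4031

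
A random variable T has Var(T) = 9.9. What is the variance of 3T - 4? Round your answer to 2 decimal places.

89.10

Var(3T - 4) = (3)²·Var(T) = 9·9.9 = 89.1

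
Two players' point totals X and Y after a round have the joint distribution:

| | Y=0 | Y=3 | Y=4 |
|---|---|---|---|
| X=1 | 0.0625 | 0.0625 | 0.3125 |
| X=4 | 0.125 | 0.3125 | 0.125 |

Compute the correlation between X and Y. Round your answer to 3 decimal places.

-0.249

E[X] = 2.6875,  E[Y] = 2.875
E[XY] = 7.1875
Cov(X,Y) = E[XY] − E[X]E[Y] = 7.1875 − (2.6875)(2.875) = -0.5390625
V(X) = 2.21484375,  V(Y) = 2.109375
ρ = -0.5390625 / √(2.21484375·2.109375) ≈ -0.249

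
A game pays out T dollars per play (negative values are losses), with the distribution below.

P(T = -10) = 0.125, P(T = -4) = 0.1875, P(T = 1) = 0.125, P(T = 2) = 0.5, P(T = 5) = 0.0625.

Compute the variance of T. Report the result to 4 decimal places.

E[T] = (-10)(0.125) + (-4)(0.1875) + (1)(0.125) + (2)(0.5) + (5)(0.0625) = -0.5625
E[T²] = (-10)²(0.125) + (-4)²(0.1875) + (1)²(0.125) + (2)²(0.5) + (5)²(0.0625) = 19.1875
Var(T) = E[T²] − (E[T])² = 19.1875 − (-0.5625)² = 18.87109375

18.8711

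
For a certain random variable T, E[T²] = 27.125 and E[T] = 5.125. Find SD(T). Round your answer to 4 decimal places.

V(T) = 27.125 − (5.125)² = 0.859375
SD(T) = √0.859375 ≈ 0.9270

0.9270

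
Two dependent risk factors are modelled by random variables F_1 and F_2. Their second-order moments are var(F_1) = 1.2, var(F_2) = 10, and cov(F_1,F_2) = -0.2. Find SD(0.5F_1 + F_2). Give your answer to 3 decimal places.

var(0.5F_1 + F_2) = (0.5)²·var(F_1) + (1)²·var(F_2) + 2·(0.5)·(1)·cov(F_1,F_2)
= 0.25·1.2 + 1·10 + 1·-0.2 = 10.1
SD(0.5F_1 + F_2) = √10.1 ≈ 3.178

3.178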